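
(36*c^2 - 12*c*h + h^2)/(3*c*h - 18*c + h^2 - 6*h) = (36*c^2 - 12*c*h + h^2)/(3*c*h - 18*c + h^2 - 6*h)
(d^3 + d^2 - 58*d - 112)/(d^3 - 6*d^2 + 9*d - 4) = (d^3 + d^2 - 58*d - 112)/(d^3 - 6*d^2 + 9*d - 4)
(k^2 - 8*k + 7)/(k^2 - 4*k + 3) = (k - 7)/(k - 3)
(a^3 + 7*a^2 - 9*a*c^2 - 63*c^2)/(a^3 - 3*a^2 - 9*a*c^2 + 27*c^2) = (a + 7)/(a - 3)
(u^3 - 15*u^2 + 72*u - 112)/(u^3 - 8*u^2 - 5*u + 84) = (u - 4)/(u + 3)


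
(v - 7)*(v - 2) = v^2 - 9*v + 14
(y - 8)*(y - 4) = y^2 - 12*y + 32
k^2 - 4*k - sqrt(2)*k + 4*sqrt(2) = (k - 4)*(k - sqrt(2))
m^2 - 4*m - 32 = (m - 8)*(m + 4)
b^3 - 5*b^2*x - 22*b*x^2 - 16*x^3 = (b - 8*x)*(b + x)*(b + 2*x)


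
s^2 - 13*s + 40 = (s - 8)*(s - 5)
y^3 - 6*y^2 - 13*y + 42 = (y - 7)*(y - 2)*(y + 3)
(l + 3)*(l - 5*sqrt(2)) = l^2 - 5*sqrt(2)*l + 3*l - 15*sqrt(2)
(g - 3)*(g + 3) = g^2 - 9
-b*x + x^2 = x*(-b + x)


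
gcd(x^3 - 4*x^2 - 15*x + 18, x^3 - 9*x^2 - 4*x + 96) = x + 3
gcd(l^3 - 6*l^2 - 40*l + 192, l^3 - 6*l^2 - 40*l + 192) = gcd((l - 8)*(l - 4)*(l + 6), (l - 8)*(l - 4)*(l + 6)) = l^3 - 6*l^2 - 40*l + 192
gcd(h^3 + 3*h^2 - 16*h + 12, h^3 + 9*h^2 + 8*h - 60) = h^2 + 4*h - 12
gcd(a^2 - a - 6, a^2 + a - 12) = a - 3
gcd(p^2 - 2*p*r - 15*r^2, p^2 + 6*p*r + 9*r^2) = p + 3*r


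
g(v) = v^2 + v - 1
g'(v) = 2*v + 1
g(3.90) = 18.11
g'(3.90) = 8.80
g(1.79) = 3.99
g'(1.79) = 4.58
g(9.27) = 94.20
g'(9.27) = 19.54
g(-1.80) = 0.44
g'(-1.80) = -2.60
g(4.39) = 22.66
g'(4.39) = 9.78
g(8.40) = 77.96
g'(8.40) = 17.80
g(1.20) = 1.64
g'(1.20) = 3.40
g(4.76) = 26.42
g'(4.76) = 10.52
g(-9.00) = 71.00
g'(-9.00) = -17.00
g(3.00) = 11.00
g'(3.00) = 7.00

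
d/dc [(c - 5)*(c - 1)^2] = (c - 1)*(3*c - 11)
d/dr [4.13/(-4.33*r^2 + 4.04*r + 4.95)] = (35.7658*r - 16.6852)/(-4.33*r^2 + 4.04*r + 4.95)^2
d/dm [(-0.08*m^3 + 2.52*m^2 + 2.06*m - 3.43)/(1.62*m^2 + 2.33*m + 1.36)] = (-0.1296*m^4 - 0.3728*m^3 + 2.208*m^2 + 17.9676*m + 10.7935)/(2.6244*m^4 + 7.5492*m^3 + 9.8353*m^2 + 6.3376*m + 1.8496)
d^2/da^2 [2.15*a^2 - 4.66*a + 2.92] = 4.30000000000000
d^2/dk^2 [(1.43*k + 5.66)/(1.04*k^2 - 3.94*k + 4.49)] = ((1.43*k + 5.66)*(2.08*k - 3.94)*(4.16*k - 7.88) - (8.9232*k + 0.5044)*(1.04*k^2 - 3.94*k + 4.49))/(1.04*k^2 - 3.94*k + 4.49)^3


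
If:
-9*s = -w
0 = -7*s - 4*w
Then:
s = 0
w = 0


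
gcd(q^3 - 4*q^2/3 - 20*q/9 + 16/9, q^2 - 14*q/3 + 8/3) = q - 2/3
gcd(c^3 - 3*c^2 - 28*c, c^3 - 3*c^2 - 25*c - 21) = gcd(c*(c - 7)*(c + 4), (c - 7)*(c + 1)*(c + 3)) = c - 7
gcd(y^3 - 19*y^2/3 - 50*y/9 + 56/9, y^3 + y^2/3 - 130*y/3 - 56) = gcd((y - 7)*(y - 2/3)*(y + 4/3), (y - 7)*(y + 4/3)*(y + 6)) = y^2 - 17*y/3 - 28/3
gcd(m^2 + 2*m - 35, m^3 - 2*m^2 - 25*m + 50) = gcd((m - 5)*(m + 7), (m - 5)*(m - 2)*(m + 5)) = m - 5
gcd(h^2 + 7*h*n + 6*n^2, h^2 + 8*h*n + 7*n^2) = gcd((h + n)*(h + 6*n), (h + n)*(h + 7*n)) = h + n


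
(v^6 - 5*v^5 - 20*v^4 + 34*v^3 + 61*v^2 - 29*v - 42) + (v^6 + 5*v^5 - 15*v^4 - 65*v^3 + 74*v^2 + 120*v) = 2*v^6 - 35*v^4 - 31*v^3 + 135*v^2 + 91*v - 42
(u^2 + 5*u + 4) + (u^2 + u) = 2*u^2 + 6*u + 4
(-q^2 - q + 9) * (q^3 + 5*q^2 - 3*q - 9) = -q^5 - 6*q^4 + 7*q^3 + 57*q^2 - 18*q - 81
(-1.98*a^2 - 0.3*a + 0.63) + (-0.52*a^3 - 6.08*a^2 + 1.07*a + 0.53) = -0.52*a^3 - 8.06*a^2 + 0.77*a + 1.16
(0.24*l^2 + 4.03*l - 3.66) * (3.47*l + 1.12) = 0.8328*l^3 + 14.2529*l^2 - 8.1866*l - 4.0992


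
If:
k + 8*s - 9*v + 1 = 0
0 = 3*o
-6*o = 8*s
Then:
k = 9*v - 1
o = 0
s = 0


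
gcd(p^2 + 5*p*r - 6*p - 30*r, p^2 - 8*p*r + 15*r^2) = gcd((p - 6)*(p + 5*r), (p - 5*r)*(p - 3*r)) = 1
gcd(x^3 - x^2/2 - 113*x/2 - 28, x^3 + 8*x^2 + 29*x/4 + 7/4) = x^2 + 15*x/2 + 7/2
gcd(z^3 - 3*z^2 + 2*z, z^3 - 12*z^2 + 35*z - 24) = z - 1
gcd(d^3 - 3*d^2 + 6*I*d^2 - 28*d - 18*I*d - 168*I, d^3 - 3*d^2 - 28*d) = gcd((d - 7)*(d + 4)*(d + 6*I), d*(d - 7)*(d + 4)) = d^2 - 3*d - 28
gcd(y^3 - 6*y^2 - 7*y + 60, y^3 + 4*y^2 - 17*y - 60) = y^2 - y - 12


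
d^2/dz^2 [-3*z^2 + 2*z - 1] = -6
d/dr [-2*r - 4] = -2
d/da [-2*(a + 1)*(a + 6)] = -4*a - 14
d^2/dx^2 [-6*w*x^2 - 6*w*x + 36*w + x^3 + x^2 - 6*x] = -12*w + 6*x + 2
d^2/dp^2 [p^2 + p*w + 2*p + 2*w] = 2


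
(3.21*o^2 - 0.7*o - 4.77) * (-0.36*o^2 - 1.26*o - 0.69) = -1.1556*o^4 - 3.7926*o^3 + 0.3843*o^2 + 6.4932*o + 3.2913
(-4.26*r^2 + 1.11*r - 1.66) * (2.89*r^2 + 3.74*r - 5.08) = -12.3114*r^4 - 12.7245*r^3 + 20.9948*r^2 - 11.8472*r + 8.4328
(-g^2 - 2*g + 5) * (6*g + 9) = -6*g^3 - 21*g^2 + 12*g + 45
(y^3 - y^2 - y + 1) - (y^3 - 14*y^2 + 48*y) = 13*y^2 - 49*y + 1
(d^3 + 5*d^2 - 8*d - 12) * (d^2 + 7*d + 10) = d^5 + 12*d^4 + 37*d^3 - 18*d^2 - 164*d - 120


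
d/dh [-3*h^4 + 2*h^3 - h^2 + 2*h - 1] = -12*h^3 + 6*h^2 - 2*h + 2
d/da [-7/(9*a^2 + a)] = 7*(18*a + 1)/(a^2*(9*a + 1)^2)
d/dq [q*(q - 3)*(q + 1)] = 3*q^2 - 4*q - 3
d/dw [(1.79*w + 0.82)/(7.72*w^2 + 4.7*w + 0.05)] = (13.8188*w^2 + 8.413*w - (1.79*w + 0.82)*(15.44*w + 4.7) + 0.0895)/(7.72*w^2 + 4.7*w + 0.05)^2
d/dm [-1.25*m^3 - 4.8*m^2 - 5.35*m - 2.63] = -3.75*m^2 - 9.6*m - 5.35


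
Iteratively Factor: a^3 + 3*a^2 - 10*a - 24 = (a + 2)*(a^2 + a - 12) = (a + 2)*(a + 4)*(a - 3)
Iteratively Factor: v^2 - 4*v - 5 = (v - 5)*(v + 1)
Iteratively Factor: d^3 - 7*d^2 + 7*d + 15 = (d - 5)*(d^2 - 2*d - 3) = (d - 5)*(d - 3)*(d + 1)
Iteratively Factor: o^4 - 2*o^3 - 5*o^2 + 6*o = (o)*(o^3 - 2*o^2 - 5*o + 6) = o*(o - 1)*(o^2 - o - 6) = o*(o - 1)*(o + 2)*(o - 3)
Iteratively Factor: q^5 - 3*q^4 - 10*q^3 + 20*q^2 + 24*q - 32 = (q - 1)*(q^4 - 2*q^3 - 12*q^2 + 8*q + 32) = (q - 1)*(q + 2)*(q^3 - 4*q^2 - 4*q + 16) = (q - 2)*(q - 1)*(q + 2)*(q^2 - 2*q - 8) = (q - 4)*(q - 2)*(q - 1)*(q + 2)*(q + 2)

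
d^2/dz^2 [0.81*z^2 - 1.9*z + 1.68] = 1.62000000000000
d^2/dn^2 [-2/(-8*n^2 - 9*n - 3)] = 4*(-64*n^2 - 72*n + (16*n + 9)^2 - 24)/(8*n^2 + 9*n + 3)^3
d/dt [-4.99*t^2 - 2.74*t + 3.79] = -9.98*t - 2.74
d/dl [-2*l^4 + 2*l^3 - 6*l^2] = 2*l*(-4*l^2 + 3*l - 6)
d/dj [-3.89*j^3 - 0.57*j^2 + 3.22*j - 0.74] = -11.67*j^2 - 1.14*j + 3.22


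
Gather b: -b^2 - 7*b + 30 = -b^2 - 7*b + 30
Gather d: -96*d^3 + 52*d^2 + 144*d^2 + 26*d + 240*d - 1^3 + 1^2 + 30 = -96*d^3 + 196*d^2 + 266*d + 30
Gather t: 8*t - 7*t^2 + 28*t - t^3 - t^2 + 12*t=-t^3 - 8*t^2 + 48*t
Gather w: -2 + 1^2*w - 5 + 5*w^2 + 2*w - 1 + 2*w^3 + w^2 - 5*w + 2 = 2*w^3 + 6*w^2 - 2*w - 6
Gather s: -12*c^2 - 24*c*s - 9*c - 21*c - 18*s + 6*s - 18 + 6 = -12*c^2 - 30*c + s*(-24*c - 12) - 12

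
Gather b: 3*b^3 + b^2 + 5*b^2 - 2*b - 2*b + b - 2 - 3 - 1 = 3*b^3 + 6*b^2 - 3*b - 6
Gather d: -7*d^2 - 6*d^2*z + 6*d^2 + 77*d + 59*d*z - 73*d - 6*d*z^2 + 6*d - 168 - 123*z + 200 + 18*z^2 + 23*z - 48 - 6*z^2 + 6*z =d^2*(-6*z - 1) + d*(-6*z^2 + 59*z + 10) + 12*z^2 - 94*z - 16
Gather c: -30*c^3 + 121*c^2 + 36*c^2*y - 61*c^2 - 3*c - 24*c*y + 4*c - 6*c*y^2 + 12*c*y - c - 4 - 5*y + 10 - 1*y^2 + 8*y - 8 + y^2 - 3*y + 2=-30*c^3 + c^2*(36*y + 60) + c*(-6*y^2 - 12*y)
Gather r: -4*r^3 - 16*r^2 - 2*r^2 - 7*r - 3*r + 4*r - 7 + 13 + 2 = -4*r^3 - 18*r^2 - 6*r + 8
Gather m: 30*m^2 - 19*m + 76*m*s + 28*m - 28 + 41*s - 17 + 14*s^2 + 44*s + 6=30*m^2 + m*(76*s + 9) + 14*s^2 + 85*s - 39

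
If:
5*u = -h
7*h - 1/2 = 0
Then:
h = 1/14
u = -1/70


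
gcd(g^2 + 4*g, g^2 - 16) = g + 4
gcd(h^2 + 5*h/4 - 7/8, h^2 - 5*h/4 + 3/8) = h - 1/2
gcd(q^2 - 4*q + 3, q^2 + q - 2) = q - 1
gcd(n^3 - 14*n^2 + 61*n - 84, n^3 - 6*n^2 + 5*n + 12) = n^2 - 7*n + 12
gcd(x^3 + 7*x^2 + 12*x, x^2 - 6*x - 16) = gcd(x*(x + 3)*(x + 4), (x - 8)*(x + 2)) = 1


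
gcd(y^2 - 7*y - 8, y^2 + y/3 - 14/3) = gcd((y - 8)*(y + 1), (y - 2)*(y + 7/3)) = 1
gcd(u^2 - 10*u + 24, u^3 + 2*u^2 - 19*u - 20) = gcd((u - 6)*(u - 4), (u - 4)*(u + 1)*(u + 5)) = u - 4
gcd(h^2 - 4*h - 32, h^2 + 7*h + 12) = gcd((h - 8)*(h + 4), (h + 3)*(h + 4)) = h + 4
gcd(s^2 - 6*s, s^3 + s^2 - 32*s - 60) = s - 6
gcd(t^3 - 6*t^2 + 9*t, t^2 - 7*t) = t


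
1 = 1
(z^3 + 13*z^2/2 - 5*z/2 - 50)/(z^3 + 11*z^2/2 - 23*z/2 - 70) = (2*z - 5)/(2*z - 7)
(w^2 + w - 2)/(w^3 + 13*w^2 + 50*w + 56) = (w - 1)/(w^2 + 11*w + 28)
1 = 1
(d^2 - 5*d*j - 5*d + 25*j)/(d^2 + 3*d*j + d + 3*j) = (d^2 - 5*d*j - 5*d + 25*j)/(d^2 + 3*d*j + d + 3*j)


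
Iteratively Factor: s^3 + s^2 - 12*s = (s)*(s^2 + s - 12) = s*(s - 3)*(s + 4)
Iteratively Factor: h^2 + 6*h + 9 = (h + 3)*(h + 3)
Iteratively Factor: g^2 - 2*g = (g - 2)*(g)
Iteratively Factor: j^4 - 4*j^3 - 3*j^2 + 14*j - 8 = (j + 2)*(j^3 - 6*j^2 + 9*j - 4) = (j - 1)*(j + 2)*(j^2 - 5*j + 4) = (j - 4)*(j - 1)*(j + 2)*(j - 1)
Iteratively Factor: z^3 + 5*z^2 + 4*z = (z + 4)*(z^2 + z) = (z + 1)*(z + 4)*(z)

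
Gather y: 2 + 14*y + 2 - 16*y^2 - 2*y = -16*y^2 + 12*y + 4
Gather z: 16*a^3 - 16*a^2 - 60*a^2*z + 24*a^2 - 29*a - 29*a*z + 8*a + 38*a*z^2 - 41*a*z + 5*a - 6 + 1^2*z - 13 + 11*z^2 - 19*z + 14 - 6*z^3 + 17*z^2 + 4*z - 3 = 16*a^3 + 8*a^2 - 16*a - 6*z^3 + z^2*(38*a + 28) + z*(-60*a^2 - 70*a - 14) - 8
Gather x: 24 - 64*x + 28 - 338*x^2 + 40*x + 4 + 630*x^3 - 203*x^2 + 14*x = 630*x^3 - 541*x^2 - 10*x + 56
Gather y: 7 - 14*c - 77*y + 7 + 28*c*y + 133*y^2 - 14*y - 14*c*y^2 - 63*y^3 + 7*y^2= -14*c - 63*y^3 + y^2*(140 - 14*c) + y*(28*c - 91) + 14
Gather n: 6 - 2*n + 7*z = -2*n + 7*z + 6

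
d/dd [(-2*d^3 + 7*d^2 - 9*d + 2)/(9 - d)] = (4*d^3 - 61*d^2 + 126*d - 79)/(d^2 - 18*d + 81)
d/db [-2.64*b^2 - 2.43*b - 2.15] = -5.28*b - 2.43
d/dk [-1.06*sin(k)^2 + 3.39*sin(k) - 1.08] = (3.39 - 2.12*sin(k))*cos(k)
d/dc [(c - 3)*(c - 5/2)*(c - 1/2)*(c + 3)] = 4*c^3 - 9*c^2 - 31*c/2 + 27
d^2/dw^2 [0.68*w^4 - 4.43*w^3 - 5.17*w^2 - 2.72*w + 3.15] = 8.16*w^2 - 26.58*w - 10.34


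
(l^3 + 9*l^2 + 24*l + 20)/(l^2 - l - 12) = (l^3 + 9*l^2 + 24*l + 20)/(l^2 - l - 12)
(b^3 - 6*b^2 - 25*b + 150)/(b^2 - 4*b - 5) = (b^2 - b - 30)/(b + 1)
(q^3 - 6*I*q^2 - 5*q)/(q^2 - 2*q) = (q^2 - 6*I*q - 5)/(q - 2)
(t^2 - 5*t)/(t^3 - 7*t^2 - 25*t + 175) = t/(t^2 - 2*t - 35)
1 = 1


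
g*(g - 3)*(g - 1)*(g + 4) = g^4 - 13*g^2 + 12*g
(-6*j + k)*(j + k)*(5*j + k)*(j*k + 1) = -30*j^4*k - 31*j^3*k^2 - 30*j^3 - 31*j^2*k + j*k^4 + k^3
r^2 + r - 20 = (r - 4)*(r + 5)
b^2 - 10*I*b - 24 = (b - 6*I)*(b - 4*I)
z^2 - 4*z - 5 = (z - 5)*(z + 1)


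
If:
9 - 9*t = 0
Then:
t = 1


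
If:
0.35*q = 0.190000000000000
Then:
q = 0.54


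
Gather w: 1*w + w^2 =w^2 + w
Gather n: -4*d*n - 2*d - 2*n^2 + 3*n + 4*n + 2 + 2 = -2*d - 2*n^2 + n*(7 - 4*d) + 4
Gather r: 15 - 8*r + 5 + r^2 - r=r^2 - 9*r + 20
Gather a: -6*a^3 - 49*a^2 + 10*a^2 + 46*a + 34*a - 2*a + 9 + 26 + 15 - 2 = -6*a^3 - 39*a^2 + 78*a + 48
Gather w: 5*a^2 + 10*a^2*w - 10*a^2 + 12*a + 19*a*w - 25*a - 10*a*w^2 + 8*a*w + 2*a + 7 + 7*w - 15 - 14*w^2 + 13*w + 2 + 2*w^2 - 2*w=-5*a^2 - 11*a + w^2*(-10*a - 12) + w*(10*a^2 + 27*a + 18) - 6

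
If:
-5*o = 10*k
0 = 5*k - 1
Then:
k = 1/5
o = -2/5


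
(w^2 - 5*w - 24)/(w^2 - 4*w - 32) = (w + 3)/(w + 4)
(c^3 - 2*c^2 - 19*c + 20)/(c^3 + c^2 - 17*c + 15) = (c^2 - c - 20)/(c^2 + 2*c - 15)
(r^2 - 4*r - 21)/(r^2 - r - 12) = (r - 7)/(r - 4)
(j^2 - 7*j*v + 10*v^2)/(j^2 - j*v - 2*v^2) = (j - 5*v)/(j + v)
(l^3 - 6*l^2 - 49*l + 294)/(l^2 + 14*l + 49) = (l^2 - 13*l + 42)/(l + 7)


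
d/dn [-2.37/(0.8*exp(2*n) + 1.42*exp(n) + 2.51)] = (3.792*exp(n) + 3.3654)*exp(n)/(0.8*exp(2*n) + 1.42*exp(n) + 2.51)^2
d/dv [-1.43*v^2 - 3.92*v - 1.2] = -2.86*v - 3.92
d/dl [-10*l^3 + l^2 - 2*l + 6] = -30*l^2 + 2*l - 2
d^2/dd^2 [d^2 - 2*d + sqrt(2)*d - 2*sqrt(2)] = 2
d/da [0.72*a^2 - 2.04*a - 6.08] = 1.44*a - 2.04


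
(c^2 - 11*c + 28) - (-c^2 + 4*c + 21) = 2*c^2 - 15*c + 7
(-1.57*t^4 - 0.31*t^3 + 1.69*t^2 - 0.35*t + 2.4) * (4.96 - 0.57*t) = 0.8949*t^5 - 7.6105*t^4 - 2.5009*t^3 + 8.5819*t^2 - 3.104*t + 11.904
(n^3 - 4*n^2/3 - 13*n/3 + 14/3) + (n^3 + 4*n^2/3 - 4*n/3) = 2*n^3 - 17*n/3 + 14/3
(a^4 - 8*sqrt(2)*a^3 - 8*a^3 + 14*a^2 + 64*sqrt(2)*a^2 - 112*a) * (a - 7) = a^5 - 15*a^4 - 8*sqrt(2)*a^4 + 70*a^3 + 120*sqrt(2)*a^3 - 448*sqrt(2)*a^2 - 210*a^2 + 784*a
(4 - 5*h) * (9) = 36 - 45*h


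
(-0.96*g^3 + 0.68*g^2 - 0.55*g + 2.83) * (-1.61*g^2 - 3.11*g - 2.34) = 1.5456*g^5 + 1.8908*g^4 + 1.0171*g^3 - 4.437*g^2 - 7.5143*g - 6.6222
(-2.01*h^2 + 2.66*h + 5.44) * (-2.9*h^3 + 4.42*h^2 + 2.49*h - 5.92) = 5.829*h^5 - 16.5982*h^4 - 9.0237*h^3 + 42.5674*h^2 - 2.2016*h - 32.2048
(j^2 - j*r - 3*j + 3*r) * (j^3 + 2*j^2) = j^5 - j^4*r - j^4 + j^3*r - 6*j^3 + 6*j^2*r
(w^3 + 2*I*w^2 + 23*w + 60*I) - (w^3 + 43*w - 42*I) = 2*I*w^2 - 20*w + 102*I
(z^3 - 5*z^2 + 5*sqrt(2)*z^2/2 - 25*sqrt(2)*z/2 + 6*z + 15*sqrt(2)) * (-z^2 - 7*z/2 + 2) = -z^5 - 5*sqrt(2)*z^4/2 + 3*z^4/2 + 15*sqrt(2)*z^3/4 + 27*z^3/2 - 31*z^2 + 135*sqrt(2)*z^2/4 - 155*sqrt(2)*z/2 + 12*z + 30*sqrt(2)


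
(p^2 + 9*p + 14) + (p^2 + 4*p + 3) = 2*p^2 + 13*p + 17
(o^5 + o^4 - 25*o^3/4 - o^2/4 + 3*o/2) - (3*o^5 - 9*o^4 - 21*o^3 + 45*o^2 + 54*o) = -2*o^5 + 10*o^4 + 59*o^3/4 - 181*o^2/4 - 105*o/2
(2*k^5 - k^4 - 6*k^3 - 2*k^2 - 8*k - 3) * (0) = 0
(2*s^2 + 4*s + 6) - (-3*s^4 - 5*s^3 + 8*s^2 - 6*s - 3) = 3*s^4 + 5*s^3 - 6*s^2 + 10*s + 9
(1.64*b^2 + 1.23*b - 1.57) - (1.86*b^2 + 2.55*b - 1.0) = -0.22*b^2 - 1.32*b - 0.57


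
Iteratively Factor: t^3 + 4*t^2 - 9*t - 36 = (t - 3)*(t^2 + 7*t + 12) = (t - 3)*(t + 3)*(t + 4)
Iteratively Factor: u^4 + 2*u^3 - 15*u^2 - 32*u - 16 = (u + 1)*(u^3 + u^2 - 16*u - 16) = (u + 1)^2*(u^2 - 16) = (u - 4)*(u + 1)^2*(u + 4)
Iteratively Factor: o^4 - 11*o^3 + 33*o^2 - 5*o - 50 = (o - 5)*(o^3 - 6*o^2 + 3*o + 10) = (o - 5)*(o - 2)*(o^2 - 4*o - 5) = (o - 5)*(o - 2)*(o + 1)*(o - 5)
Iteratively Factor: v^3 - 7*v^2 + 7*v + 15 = (v + 1)*(v^2 - 8*v + 15) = (v - 3)*(v + 1)*(v - 5)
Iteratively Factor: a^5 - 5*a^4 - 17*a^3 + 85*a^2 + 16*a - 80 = (a - 5)*(a^4 - 17*a^2 + 16) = (a - 5)*(a - 1)*(a^3 + a^2 - 16*a - 16) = (a - 5)*(a - 4)*(a - 1)*(a^2 + 5*a + 4) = (a - 5)*(a - 4)*(a - 1)*(a + 1)*(a + 4)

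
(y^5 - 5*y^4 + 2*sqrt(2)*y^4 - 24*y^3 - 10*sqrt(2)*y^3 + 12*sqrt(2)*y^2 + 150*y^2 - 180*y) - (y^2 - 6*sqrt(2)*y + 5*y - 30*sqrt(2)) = y^5 - 5*y^4 + 2*sqrt(2)*y^4 - 24*y^3 - 10*sqrt(2)*y^3 + 12*sqrt(2)*y^2 + 149*y^2 - 185*y + 6*sqrt(2)*y + 30*sqrt(2)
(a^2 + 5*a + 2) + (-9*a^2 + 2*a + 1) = -8*a^2 + 7*a + 3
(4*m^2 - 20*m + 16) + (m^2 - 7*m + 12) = 5*m^2 - 27*m + 28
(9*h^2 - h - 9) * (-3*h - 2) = -27*h^3 - 15*h^2 + 29*h + 18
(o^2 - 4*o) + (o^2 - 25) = 2*o^2 - 4*o - 25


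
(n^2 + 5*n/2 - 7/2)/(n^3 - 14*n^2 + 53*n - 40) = (n + 7/2)/(n^2 - 13*n + 40)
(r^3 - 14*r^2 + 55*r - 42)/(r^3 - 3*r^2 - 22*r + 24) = (r - 7)/(r + 4)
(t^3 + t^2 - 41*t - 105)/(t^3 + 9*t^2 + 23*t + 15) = (t - 7)/(t + 1)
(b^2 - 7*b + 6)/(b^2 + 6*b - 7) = (b - 6)/(b + 7)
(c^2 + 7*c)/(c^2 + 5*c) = (c + 7)/(c + 5)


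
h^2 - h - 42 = (h - 7)*(h + 6)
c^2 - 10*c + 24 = (c - 6)*(c - 4)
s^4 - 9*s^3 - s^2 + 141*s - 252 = (s - 7)*(s - 3)^2*(s + 4)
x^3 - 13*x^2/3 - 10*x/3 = x*(x - 5)*(x + 2/3)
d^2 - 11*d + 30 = (d - 6)*(d - 5)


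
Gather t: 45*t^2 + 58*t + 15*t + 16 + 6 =45*t^2 + 73*t + 22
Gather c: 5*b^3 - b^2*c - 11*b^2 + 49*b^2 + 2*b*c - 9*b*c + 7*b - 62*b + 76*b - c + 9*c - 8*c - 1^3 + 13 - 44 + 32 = 5*b^3 + 38*b^2 + 21*b + c*(-b^2 - 7*b)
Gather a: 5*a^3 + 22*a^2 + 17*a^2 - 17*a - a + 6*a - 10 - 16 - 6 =5*a^3 + 39*a^2 - 12*a - 32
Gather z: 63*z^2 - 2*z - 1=63*z^2 - 2*z - 1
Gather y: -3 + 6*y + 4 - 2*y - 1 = 4*y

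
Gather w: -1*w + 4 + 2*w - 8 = w - 4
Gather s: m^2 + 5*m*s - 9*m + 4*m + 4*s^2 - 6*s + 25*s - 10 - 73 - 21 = m^2 - 5*m + 4*s^2 + s*(5*m + 19) - 104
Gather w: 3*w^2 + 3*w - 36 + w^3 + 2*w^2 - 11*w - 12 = w^3 + 5*w^2 - 8*w - 48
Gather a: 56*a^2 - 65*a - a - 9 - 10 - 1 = 56*a^2 - 66*a - 20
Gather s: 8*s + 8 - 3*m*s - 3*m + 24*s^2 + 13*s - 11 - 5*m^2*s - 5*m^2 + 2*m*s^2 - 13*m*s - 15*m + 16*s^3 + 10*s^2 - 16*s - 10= -5*m^2 - 18*m + 16*s^3 + s^2*(2*m + 34) + s*(-5*m^2 - 16*m + 5) - 13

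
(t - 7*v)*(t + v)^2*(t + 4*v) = t^4 - t^3*v - 33*t^2*v^2 - 59*t*v^3 - 28*v^4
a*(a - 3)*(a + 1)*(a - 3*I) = a^4 - 2*a^3 - 3*I*a^3 - 3*a^2 + 6*I*a^2 + 9*I*a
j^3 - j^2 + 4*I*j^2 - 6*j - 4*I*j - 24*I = (j - 3)*(j + 2)*(j + 4*I)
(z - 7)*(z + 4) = z^2 - 3*z - 28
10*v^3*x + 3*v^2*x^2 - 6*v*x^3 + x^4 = x*(-5*v + x)*(-2*v + x)*(v + x)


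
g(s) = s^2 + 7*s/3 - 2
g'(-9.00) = -15.67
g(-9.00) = 58.00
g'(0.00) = 2.33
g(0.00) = -2.00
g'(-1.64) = -0.95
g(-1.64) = -3.14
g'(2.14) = 6.61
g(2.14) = 7.57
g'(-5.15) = -7.97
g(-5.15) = 12.51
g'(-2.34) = -2.35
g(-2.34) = -1.98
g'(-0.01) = 2.31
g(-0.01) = -2.02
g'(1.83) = 5.99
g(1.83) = 5.62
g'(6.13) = 14.59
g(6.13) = 49.88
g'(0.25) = 2.83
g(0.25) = -1.35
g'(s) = 2*s + 7/3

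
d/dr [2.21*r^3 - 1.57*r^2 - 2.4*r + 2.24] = 6.63*r^2 - 3.14*r - 2.4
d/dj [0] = 0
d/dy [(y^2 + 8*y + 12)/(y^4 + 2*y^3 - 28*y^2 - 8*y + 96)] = 2*(3 - y)/(y^4 - 12*y^3 + 52*y^2 - 96*y + 64)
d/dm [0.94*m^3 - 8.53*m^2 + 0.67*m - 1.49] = 2.82*m^2 - 17.06*m + 0.67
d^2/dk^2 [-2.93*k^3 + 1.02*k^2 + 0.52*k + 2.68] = 2.04 - 17.58*k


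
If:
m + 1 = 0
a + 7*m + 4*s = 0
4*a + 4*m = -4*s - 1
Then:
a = -4/3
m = -1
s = 25/12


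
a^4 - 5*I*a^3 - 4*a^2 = a^2*(a - 4*I)*(a - I)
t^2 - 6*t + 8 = (t - 4)*(t - 2)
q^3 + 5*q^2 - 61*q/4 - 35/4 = (q - 5/2)*(q + 1/2)*(q + 7)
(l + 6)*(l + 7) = l^2 + 13*l + 42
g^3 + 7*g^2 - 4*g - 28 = (g - 2)*(g + 2)*(g + 7)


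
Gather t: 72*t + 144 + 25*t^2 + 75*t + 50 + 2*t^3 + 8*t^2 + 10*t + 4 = 2*t^3 + 33*t^2 + 157*t + 198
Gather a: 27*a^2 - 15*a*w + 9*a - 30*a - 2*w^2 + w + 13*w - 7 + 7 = 27*a^2 + a*(-15*w - 21) - 2*w^2 + 14*w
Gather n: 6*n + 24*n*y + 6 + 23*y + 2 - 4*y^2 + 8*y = n*(24*y + 6) - 4*y^2 + 31*y + 8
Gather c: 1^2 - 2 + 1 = 0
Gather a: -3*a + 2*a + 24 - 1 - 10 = 13 - a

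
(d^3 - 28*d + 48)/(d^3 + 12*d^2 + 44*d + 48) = (d^2 - 6*d + 8)/(d^2 + 6*d + 8)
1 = 1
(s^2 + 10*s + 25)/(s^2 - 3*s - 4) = (s^2 + 10*s + 25)/(s^2 - 3*s - 4)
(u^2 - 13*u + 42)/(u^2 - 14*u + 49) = (u - 6)/(u - 7)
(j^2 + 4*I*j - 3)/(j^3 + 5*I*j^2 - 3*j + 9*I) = (j + I)/(j^2 + 2*I*j + 3)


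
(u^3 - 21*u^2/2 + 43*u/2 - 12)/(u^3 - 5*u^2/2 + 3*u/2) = (u - 8)/u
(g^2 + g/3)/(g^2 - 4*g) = (g + 1/3)/(g - 4)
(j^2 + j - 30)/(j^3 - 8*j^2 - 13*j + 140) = (j + 6)/(j^2 - 3*j - 28)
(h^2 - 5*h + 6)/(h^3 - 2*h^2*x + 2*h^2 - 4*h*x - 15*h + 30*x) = (2 - h)/(-h^2 + 2*h*x - 5*h + 10*x)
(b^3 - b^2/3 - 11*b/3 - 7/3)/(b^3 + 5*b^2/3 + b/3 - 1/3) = (3*b - 7)/(3*b - 1)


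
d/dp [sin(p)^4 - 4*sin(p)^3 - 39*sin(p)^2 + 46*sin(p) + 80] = 2*(2*sin(p)^3 - 6*sin(p)^2 - 39*sin(p) + 23)*cos(p)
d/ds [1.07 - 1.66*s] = -1.66000000000000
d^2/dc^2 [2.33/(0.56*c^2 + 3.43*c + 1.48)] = (-1.461376*c^2 - 8.950928*c + 2.33*(1.12*c + 3.43)*(2.24*c + 6.86) - 3.862208)/(0.56*c^2 + 3.43*c + 1.48)^3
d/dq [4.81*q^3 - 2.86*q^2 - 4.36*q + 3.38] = 14.43*q^2 - 5.72*q - 4.36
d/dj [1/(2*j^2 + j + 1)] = (-4*j - 1)/(2*j^2 + j + 1)^2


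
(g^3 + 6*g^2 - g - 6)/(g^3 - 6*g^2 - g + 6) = (g + 6)/(g - 6)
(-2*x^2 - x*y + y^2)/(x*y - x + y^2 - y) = (-2*x + y)/(y - 1)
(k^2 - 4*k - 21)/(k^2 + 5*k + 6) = (k - 7)/(k + 2)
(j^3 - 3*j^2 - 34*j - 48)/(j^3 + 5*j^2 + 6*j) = (j - 8)/j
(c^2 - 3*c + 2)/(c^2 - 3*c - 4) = (-c^2 + 3*c - 2)/(-c^2 + 3*c + 4)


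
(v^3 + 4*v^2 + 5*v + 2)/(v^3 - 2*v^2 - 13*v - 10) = (v + 1)/(v - 5)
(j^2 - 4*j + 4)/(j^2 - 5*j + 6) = (j - 2)/(j - 3)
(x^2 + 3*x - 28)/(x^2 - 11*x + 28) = (x + 7)/(x - 7)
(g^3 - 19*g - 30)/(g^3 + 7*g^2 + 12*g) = (g^2 - 3*g - 10)/(g*(g + 4))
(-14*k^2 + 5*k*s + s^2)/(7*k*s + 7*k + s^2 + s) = (-2*k + s)/(s + 1)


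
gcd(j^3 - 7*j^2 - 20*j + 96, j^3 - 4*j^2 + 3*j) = j - 3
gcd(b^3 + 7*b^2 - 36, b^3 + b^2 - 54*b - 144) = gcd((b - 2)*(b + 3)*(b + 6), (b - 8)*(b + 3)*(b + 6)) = b^2 + 9*b + 18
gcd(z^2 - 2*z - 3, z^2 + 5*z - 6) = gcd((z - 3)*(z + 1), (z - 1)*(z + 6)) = 1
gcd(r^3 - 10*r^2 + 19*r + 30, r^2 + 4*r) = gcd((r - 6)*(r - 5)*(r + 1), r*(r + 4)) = 1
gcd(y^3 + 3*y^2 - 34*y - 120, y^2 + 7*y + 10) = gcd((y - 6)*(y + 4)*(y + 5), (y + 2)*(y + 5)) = y + 5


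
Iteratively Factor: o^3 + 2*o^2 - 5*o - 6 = (o - 2)*(o^2 + 4*o + 3) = (o - 2)*(o + 3)*(o + 1)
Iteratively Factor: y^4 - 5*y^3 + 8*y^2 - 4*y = (y - 2)*(y^3 - 3*y^2 + 2*y) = y*(y - 2)*(y^2 - 3*y + 2) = y*(y - 2)*(y - 1)*(y - 2)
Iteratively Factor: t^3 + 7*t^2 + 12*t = (t + 3)*(t^2 + 4*t) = t*(t + 3)*(t + 4)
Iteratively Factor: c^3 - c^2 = (c)*(c^2 - c) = c^2*(c - 1)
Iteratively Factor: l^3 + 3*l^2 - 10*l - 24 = (l + 4)*(l^2 - l - 6) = (l - 3)*(l + 4)*(l + 2)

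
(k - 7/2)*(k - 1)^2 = k^3 - 11*k^2/2 + 8*k - 7/2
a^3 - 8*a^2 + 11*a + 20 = (a - 5)*(a - 4)*(a + 1)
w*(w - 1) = w^2 - w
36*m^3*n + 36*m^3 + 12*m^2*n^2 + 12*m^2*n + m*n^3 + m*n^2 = (6*m + n)^2*(m*n + m)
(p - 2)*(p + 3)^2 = p^3 + 4*p^2 - 3*p - 18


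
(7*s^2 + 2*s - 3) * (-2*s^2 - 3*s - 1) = -14*s^4 - 25*s^3 - 7*s^2 + 7*s + 3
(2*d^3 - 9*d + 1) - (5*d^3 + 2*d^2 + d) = -3*d^3 - 2*d^2 - 10*d + 1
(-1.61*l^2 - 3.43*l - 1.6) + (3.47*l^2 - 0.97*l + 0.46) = 1.86*l^2 - 4.4*l - 1.14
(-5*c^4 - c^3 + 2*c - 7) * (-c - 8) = 5*c^5 + 41*c^4 + 8*c^3 - 2*c^2 - 9*c + 56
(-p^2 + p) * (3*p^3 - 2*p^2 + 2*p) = -3*p^5 + 5*p^4 - 4*p^3 + 2*p^2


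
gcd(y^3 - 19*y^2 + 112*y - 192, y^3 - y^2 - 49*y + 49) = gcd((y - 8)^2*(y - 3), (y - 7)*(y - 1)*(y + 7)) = 1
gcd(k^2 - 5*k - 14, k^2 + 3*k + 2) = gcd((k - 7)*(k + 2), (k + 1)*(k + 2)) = k + 2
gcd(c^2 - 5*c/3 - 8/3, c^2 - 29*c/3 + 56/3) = c - 8/3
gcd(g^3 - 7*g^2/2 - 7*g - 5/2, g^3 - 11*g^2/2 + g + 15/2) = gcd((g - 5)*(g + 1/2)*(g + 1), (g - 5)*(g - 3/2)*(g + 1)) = g^2 - 4*g - 5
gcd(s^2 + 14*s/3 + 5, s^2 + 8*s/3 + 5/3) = s + 5/3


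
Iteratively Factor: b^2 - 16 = (b + 4)*(b - 4)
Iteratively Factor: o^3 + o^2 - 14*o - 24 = (o + 2)*(o^2 - o - 12) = (o - 4)*(o + 2)*(o + 3)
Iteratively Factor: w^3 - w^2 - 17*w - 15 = (w + 3)*(w^2 - 4*w - 5) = (w + 1)*(w + 3)*(w - 5)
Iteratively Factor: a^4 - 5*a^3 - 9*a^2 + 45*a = (a)*(a^3 - 5*a^2 - 9*a + 45) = a*(a - 5)*(a^2 - 9) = a*(a - 5)*(a + 3)*(a - 3)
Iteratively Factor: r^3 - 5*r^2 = (r - 5)*(r^2) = r*(r - 5)*(r)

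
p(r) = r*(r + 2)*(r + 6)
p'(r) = r*(r + 2) + r*(r + 6) + (r + 2)*(r + 6) = 3*r^2 + 16*r + 12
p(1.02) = 21.62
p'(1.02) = 31.44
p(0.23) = 3.20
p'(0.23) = 15.84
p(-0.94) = -5.04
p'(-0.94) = -0.39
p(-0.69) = -4.80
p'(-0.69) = 2.39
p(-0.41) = -3.64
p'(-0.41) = 5.94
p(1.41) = 35.63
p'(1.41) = 40.52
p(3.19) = 152.15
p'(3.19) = 93.57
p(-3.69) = 14.41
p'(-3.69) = -6.19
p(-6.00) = 0.00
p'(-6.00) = 24.00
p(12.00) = 3024.00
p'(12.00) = 636.00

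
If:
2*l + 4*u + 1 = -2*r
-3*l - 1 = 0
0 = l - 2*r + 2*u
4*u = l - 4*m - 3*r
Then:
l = -1/3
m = 1/24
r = -1/6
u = 0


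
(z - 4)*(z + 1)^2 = z^3 - 2*z^2 - 7*z - 4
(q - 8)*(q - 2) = q^2 - 10*q + 16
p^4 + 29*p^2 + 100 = (p - 5*I)*(p - 2*I)*(p + 2*I)*(p + 5*I)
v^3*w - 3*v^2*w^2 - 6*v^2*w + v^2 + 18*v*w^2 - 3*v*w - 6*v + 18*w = (v - 6)*(v - 3*w)*(v*w + 1)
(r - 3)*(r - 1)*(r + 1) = r^3 - 3*r^2 - r + 3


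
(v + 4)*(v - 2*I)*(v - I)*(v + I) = v^4 + 4*v^3 - 2*I*v^3 + v^2 - 8*I*v^2 + 4*v - 2*I*v - 8*I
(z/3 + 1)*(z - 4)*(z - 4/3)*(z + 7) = z^4/3 + 14*z^3/9 - 9*z^2 - 176*z/9 + 112/3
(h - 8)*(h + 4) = h^2 - 4*h - 32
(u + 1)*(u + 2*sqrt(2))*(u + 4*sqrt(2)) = u^3 + u^2 + 6*sqrt(2)*u^2 + 6*sqrt(2)*u + 16*u + 16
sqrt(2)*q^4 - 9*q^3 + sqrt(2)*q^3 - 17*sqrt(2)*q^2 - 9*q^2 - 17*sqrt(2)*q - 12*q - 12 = (q - 6*sqrt(2))*(q + sqrt(2)/2)*(q + sqrt(2))*(sqrt(2)*q + sqrt(2))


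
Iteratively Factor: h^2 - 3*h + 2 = (h - 1)*(h - 2)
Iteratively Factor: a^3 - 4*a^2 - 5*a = (a)*(a^2 - 4*a - 5) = a*(a + 1)*(a - 5)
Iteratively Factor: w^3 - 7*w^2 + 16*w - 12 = (w - 2)*(w^2 - 5*w + 6) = (w - 2)^2*(w - 3)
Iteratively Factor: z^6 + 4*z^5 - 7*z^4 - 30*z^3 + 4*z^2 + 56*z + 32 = (z + 4)*(z^5 - 7*z^3 - 2*z^2 + 12*z + 8) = (z + 1)*(z + 4)*(z^4 - z^3 - 6*z^2 + 4*z + 8) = (z + 1)*(z + 2)*(z + 4)*(z^3 - 3*z^2 + 4) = (z - 2)*(z + 1)*(z + 2)*(z + 4)*(z^2 - z - 2) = (z - 2)*(z + 1)^2*(z + 2)*(z + 4)*(z - 2)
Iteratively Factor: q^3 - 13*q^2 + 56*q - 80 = (q - 5)*(q^2 - 8*q + 16) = (q - 5)*(q - 4)*(q - 4)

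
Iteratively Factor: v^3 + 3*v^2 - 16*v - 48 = (v + 4)*(v^2 - v - 12) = (v + 3)*(v + 4)*(v - 4)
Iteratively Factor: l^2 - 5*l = (l)*(l - 5)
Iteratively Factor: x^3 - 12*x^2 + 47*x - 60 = (x - 3)*(x^2 - 9*x + 20) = (x - 5)*(x - 3)*(x - 4)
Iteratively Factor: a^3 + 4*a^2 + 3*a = (a + 1)*(a^2 + 3*a) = (a + 1)*(a + 3)*(a)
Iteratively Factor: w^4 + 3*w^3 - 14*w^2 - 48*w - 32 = (w + 4)*(w^3 - w^2 - 10*w - 8) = (w - 4)*(w + 4)*(w^2 + 3*w + 2) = (w - 4)*(w + 2)*(w + 4)*(w + 1)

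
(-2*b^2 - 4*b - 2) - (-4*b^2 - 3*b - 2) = 2*b^2 - b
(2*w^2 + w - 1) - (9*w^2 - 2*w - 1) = -7*w^2 + 3*w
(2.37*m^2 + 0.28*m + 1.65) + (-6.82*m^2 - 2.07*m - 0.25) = -4.45*m^2 - 1.79*m + 1.4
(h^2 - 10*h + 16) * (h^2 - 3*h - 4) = h^4 - 13*h^3 + 42*h^2 - 8*h - 64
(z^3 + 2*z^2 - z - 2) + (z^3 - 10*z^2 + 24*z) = 2*z^3 - 8*z^2 + 23*z - 2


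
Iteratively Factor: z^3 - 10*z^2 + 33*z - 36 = (z - 4)*(z^2 - 6*z + 9) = (z - 4)*(z - 3)*(z - 3)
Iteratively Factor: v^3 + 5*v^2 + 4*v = (v + 1)*(v^2 + 4*v) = (v + 1)*(v + 4)*(v)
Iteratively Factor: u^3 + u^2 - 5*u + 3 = (u - 1)*(u^2 + 2*u - 3) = (u - 1)^2*(u + 3)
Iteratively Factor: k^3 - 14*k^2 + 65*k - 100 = (k - 5)*(k^2 - 9*k + 20) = (k - 5)^2*(k - 4)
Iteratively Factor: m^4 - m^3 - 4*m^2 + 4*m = (m)*(m^3 - m^2 - 4*m + 4) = m*(m - 2)*(m^2 + m - 2) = m*(m - 2)*(m + 2)*(m - 1)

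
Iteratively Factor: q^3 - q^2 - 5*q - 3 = (q - 3)*(q^2 + 2*q + 1) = (q - 3)*(q + 1)*(q + 1)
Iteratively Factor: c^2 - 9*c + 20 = (c - 5)*(c - 4)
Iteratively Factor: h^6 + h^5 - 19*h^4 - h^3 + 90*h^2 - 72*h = (h - 3)*(h^5 + 4*h^4 - 7*h^3 - 22*h^2 + 24*h) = (h - 3)*(h - 1)*(h^4 + 5*h^3 - 2*h^2 - 24*h) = (h - 3)*(h - 1)*(h + 4)*(h^3 + h^2 - 6*h) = h*(h - 3)*(h - 1)*(h + 4)*(h^2 + h - 6) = h*(h - 3)*(h - 2)*(h - 1)*(h + 4)*(h + 3)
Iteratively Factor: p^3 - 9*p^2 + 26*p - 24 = (p - 3)*(p^2 - 6*p + 8) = (p - 3)*(p - 2)*(p - 4)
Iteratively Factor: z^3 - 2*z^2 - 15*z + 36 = (z - 3)*(z^2 + z - 12) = (z - 3)^2*(z + 4)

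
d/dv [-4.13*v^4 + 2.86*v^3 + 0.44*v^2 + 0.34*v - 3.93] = -16.52*v^3 + 8.58*v^2 + 0.88*v + 0.34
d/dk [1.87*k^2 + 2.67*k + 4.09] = 3.74*k + 2.67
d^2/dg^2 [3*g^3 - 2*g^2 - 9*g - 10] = 18*g - 4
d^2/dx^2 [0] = 0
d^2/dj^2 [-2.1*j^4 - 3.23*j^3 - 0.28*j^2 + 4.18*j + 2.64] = -25.2*j^2 - 19.38*j - 0.56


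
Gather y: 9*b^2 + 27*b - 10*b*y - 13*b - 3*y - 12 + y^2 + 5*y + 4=9*b^2 + 14*b + y^2 + y*(2 - 10*b) - 8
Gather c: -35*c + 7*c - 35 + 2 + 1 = -28*c - 32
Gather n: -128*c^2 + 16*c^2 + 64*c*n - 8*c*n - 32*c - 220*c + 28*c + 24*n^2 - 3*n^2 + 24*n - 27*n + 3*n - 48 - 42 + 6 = -112*c^2 + 56*c*n - 224*c + 21*n^2 - 84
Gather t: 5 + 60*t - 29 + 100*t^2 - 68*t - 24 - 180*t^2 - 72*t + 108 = -80*t^2 - 80*t + 60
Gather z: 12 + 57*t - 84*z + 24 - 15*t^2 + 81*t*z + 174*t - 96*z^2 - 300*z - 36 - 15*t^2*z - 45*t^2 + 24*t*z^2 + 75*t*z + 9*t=-60*t^2 + 240*t + z^2*(24*t - 96) + z*(-15*t^2 + 156*t - 384)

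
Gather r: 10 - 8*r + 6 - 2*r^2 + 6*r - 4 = -2*r^2 - 2*r + 12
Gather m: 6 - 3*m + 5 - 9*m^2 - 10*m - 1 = -9*m^2 - 13*m + 10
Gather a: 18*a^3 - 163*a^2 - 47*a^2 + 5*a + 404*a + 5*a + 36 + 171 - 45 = 18*a^3 - 210*a^2 + 414*a + 162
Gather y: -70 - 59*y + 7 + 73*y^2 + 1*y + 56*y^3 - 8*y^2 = 56*y^3 + 65*y^2 - 58*y - 63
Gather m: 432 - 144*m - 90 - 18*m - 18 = 324 - 162*m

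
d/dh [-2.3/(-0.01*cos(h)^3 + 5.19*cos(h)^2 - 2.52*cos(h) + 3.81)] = (0.069*cos(h)^2 - 23.874*cos(h) + 5.796)*sin(h)/(0.01*cos(h)^3 - 5.19*cos(h)^2 + 2.52*cos(h) - 3.81)^2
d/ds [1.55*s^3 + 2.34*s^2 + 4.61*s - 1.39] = 4.65*s^2 + 4.68*s + 4.61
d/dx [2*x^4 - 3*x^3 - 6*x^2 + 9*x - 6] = 8*x^3 - 9*x^2 - 12*x + 9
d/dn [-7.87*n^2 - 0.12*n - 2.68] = -15.74*n - 0.12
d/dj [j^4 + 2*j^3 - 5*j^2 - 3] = 2*j*(2*j^2 + 3*j - 5)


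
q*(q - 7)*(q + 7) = q^3 - 49*q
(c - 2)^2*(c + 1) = c^3 - 3*c^2 + 4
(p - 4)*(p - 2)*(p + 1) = p^3 - 5*p^2 + 2*p + 8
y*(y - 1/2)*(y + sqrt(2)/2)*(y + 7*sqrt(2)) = y^4 - y^3/2 + 15*sqrt(2)*y^3/2 - 15*sqrt(2)*y^2/4 + 7*y^2 - 7*y/2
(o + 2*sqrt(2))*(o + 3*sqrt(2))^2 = o^3 + 8*sqrt(2)*o^2 + 42*o + 36*sqrt(2)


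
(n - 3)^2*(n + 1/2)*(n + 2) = n^4 - 7*n^3/2 - 5*n^2 + 33*n/2 + 9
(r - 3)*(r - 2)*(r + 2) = r^3 - 3*r^2 - 4*r + 12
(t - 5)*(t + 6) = t^2 + t - 30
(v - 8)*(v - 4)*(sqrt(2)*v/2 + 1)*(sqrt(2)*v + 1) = v^4 - 12*v^3 + 3*sqrt(2)*v^3/2 - 18*sqrt(2)*v^2 + 33*v^2 - 12*v + 48*sqrt(2)*v + 32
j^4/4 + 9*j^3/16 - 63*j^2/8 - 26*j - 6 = (j/4 + 1)*(j - 6)*(j + 1/4)*(j + 4)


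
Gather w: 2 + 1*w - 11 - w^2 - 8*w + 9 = -w^2 - 7*w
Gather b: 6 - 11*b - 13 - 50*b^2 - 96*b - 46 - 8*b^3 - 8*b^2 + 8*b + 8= -8*b^3 - 58*b^2 - 99*b - 45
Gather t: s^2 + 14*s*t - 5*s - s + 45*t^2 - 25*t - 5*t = s^2 - 6*s + 45*t^2 + t*(14*s - 30)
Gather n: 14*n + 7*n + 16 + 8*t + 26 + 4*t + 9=21*n + 12*t + 51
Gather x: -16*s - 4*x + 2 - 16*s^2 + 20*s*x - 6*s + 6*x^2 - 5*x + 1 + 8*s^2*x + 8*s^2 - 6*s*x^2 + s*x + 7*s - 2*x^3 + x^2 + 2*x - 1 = -8*s^2 - 15*s - 2*x^3 + x^2*(7 - 6*s) + x*(8*s^2 + 21*s - 7) + 2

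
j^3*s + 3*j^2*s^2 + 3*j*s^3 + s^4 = s*(j + s)^3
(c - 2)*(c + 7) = c^2 + 5*c - 14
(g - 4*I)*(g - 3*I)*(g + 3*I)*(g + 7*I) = g^4 + 3*I*g^3 + 37*g^2 + 27*I*g + 252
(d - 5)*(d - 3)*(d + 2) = d^3 - 6*d^2 - d + 30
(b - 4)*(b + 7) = b^2 + 3*b - 28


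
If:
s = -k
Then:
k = -s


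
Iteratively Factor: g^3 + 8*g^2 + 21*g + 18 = (g + 2)*(g^2 + 6*g + 9) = (g + 2)*(g + 3)*(g + 3)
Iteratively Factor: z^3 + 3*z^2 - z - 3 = (z - 1)*(z^2 + 4*z + 3) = (z - 1)*(z + 3)*(z + 1)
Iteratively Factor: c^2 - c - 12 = (c - 4)*(c + 3)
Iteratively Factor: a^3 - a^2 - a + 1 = (a - 1)*(a^2 - 1) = (a - 1)^2*(a + 1)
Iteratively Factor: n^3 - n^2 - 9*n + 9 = (n - 3)*(n^2 + 2*n - 3) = (n - 3)*(n + 3)*(n - 1)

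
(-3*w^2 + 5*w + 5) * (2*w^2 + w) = -6*w^4 + 7*w^3 + 15*w^2 + 5*w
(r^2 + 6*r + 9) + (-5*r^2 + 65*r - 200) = -4*r^2 + 71*r - 191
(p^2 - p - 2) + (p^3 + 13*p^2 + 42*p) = p^3 + 14*p^2 + 41*p - 2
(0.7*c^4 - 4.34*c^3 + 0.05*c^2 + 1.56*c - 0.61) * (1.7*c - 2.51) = 1.19*c^5 - 9.135*c^4 + 10.9784*c^3 + 2.5265*c^2 - 4.9526*c + 1.5311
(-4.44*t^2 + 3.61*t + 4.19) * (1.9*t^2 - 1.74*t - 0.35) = -8.436*t^4 + 14.5846*t^3 + 3.2336*t^2 - 8.5541*t - 1.4665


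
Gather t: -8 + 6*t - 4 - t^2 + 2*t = -t^2 + 8*t - 12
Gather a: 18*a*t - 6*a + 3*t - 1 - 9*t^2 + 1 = a*(18*t - 6) - 9*t^2 + 3*t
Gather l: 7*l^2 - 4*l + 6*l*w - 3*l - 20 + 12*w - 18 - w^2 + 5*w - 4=7*l^2 + l*(6*w - 7) - w^2 + 17*w - 42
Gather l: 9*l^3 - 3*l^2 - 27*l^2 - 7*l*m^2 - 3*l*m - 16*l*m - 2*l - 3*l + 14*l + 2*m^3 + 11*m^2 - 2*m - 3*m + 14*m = 9*l^3 - 30*l^2 + l*(-7*m^2 - 19*m + 9) + 2*m^3 + 11*m^2 + 9*m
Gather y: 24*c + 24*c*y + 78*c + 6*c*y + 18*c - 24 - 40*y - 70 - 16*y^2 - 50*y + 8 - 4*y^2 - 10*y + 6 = 120*c - 20*y^2 + y*(30*c - 100) - 80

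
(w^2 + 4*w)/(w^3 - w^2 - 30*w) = (w + 4)/(w^2 - w - 30)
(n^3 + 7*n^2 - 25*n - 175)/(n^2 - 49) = (n^2 - 25)/(n - 7)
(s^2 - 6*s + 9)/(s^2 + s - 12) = (s - 3)/(s + 4)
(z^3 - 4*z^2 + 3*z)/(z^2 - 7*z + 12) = z*(z - 1)/(z - 4)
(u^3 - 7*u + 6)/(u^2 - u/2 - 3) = 2*(u^2 + 2*u - 3)/(2*u + 3)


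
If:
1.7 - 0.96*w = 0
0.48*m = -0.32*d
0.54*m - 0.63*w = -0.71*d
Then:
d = 3.19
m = -2.12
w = 1.77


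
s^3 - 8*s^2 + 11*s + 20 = (s - 5)*(s - 4)*(s + 1)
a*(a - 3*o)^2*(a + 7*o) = a^4 + a^3*o - 33*a^2*o^2 + 63*a*o^3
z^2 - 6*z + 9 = (z - 3)^2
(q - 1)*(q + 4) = q^2 + 3*q - 4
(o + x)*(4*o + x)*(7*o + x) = 28*o^3 + 39*o^2*x + 12*o*x^2 + x^3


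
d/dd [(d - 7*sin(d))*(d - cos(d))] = (d - 7*sin(d))*(sin(d) + 1) - (d - cos(d))*(7*cos(d) - 1)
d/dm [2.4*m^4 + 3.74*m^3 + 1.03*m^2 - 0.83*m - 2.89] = 9.6*m^3 + 11.22*m^2 + 2.06*m - 0.83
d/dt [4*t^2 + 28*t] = 8*t + 28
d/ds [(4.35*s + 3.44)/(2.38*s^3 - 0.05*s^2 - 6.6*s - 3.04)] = (-20.706*s^3 - 24.3441*s^2 + 0.344000000000001*s + 9.48)/(5.6644*s^6 - 0.238*s^5 - 31.4135*s^4 - 13.8104*s^3 + 43.864*s^2 + 40.128*s + 9.2416)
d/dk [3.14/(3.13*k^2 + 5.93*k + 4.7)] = (-19.6564*k - 18.6202)/(3.13*k^2 + 5.93*k + 4.7)^2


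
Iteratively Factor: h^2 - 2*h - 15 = (h + 3)*(h - 5)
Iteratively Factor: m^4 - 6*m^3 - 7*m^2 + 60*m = (m - 4)*(m^3 - 2*m^2 - 15*m) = (m - 5)*(m - 4)*(m^2 + 3*m) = m*(m - 5)*(m - 4)*(m + 3)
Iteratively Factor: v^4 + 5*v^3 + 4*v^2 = (v + 4)*(v^3 + v^2) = (v + 1)*(v + 4)*(v^2) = v*(v + 1)*(v + 4)*(v)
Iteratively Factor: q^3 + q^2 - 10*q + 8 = (q + 4)*(q^2 - 3*q + 2) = (q - 2)*(q + 4)*(q - 1)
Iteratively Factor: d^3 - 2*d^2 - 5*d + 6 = (d - 3)*(d^2 + d - 2) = (d - 3)*(d + 2)*(d - 1)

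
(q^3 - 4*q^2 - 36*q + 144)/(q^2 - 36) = q - 4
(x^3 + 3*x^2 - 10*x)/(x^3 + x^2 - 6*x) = (x + 5)/(x + 3)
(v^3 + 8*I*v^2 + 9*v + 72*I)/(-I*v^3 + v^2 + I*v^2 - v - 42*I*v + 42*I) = (I*v^3 - 8*v^2 + 9*I*v - 72)/(v^3 + v^2*(-1 + I) + v*(42 - I) - 42)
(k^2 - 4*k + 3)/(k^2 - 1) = (k - 3)/(k + 1)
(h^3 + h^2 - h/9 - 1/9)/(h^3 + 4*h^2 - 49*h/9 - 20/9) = (3*h^2 + 2*h - 1)/(3*h^2 + 11*h - 20)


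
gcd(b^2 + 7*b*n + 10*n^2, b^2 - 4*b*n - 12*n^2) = b + 2*n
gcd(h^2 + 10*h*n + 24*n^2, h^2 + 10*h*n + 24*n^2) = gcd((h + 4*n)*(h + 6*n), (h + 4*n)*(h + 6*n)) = h^2 + 10*h*n + 24*n^2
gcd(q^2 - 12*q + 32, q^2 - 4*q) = q - 4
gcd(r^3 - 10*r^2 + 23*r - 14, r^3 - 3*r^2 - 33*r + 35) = r^2 - 8*r + 7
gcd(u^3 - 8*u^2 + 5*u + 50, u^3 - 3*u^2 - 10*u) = u^2 - 3*u - 10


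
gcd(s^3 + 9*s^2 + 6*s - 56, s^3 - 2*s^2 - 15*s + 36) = s + 4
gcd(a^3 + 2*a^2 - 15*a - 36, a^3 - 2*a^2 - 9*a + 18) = a + 3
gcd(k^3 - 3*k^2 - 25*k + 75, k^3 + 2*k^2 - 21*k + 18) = k - 3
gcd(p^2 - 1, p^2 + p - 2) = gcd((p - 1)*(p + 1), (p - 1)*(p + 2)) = p - 1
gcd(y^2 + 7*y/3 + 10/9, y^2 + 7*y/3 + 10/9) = y^2 + 7*y/3 + 10/9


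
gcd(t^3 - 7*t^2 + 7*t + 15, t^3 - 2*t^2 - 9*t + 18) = t - 3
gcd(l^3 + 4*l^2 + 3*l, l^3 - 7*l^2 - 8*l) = l^2 + l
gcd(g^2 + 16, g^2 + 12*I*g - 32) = g + 4*I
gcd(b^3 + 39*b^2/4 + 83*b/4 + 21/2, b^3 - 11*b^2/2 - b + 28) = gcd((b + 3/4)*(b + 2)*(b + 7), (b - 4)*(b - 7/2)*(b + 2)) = b + 2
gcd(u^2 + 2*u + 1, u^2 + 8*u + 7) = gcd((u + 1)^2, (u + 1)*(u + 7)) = u + 1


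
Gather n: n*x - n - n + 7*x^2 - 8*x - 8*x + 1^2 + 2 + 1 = n*(x - 2) + 7*x^2 - 16*x + 4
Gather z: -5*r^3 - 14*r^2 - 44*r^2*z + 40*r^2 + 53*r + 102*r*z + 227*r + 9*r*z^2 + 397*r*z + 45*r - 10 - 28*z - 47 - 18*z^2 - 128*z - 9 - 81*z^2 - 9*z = -5*r^3 + 26*r^2 + 325*r + z^2*(9*r - 99) + z*(-44*r^2 + 499*r - 165) - 66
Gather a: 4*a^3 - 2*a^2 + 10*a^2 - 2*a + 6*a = 4*a^3 + 8*a^2 + 4*a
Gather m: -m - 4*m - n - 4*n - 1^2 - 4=-5*m - 5*n - 5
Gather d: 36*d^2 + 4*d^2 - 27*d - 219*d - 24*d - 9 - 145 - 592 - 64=40*d^2 - 270*d - 810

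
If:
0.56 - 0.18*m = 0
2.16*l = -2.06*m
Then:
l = -2.97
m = 3.11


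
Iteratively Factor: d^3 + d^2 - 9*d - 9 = (d - 3)*(d^2 + 4*d + 3) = (d - 3)*(d + 1)*(d + 3)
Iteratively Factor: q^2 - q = (q - 1)*(q)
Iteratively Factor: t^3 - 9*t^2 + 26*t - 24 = (t - 3)*(t^2 - 6*t + 8) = (t - 4)*(t - 3)*(t - 2)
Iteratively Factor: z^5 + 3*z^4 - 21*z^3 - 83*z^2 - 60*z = (z)*(z^4 + 3*z^3 - 21*z^2 - 83*z - 60) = z*(z + 3)*(z^3 - 21*z - 20) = z*(z + 3)*(z + 4)*(z^2 - 4*z - 5) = z*(z + 1)*(z + 3)*(z + 4)*(z - 5)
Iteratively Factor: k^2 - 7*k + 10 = (k - 2)*(k - 5)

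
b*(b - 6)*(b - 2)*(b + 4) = b^4 - 4*b^3 - 20*b^2 + 48*b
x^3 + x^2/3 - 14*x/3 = x*(x - 2)*(x + 7/3)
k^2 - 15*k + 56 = (k - 8)*(k - 7)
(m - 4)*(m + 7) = m^2 + 3*m - 28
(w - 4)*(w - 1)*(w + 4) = w^3 - w^2 - 16*w + 16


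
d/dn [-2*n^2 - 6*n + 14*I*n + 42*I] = -4*n - 6 + 14*I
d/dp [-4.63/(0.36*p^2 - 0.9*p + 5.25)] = (3.3336*p - 4.167)/(0.36*p^2 - 0.9*p + 5.25)^2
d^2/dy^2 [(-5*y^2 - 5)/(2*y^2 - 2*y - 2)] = 5*(-y^3 - 6*y^2 + 3*y - 3)/(y^6 - 3*y^5 + 5*y^3 - 3*y - 1)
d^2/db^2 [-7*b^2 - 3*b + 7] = -14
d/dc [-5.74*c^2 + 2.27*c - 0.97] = 2.27 - 11.48*c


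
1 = 1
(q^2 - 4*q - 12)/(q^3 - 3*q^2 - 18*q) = (q + 2)/(q*(q + 3))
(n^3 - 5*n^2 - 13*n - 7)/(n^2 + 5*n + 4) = (n^2 - 6*n - 7)/(n + 4)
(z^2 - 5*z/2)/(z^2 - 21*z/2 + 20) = z/(z - 8)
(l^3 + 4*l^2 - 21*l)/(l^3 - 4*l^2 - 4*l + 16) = l*(l^2 + 4*l - 21)/(l^3 - 4*l^2 - 4*l + 16)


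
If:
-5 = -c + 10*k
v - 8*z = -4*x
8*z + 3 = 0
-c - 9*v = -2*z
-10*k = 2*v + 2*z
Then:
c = 213/28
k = 73/280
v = -13/14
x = -29/56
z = -3/8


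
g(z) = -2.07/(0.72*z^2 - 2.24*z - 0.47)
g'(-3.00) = -0.08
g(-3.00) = -0.16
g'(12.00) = 0.01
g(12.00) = -0.03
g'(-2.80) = -0.10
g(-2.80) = -0.18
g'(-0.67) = -3.62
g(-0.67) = -1.53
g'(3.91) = 2.22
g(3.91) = -1.16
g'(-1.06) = -1.06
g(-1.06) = -0.76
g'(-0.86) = -1.82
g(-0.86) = -1.04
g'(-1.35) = -0.58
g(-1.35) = -0.54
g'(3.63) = 7.87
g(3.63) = -2.34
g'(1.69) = 0.08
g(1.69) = 0.94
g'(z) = -2.07*(2.24 - 1.44*z)/(0.72*z^2 - 2.24*z - 0.47)^2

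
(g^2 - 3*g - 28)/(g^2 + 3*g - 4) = (g - 7)/(g - 1)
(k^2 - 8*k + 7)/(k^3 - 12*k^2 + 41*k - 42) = (k - 1)/(k^2 - 5*k + 6)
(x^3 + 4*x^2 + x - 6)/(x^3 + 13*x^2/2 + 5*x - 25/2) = 2*(x^2 + 5*x + 6)/(2*x^2 + 15*x + 25)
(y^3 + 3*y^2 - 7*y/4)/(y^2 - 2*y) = (y^2 + 3*y - 7/4)/(y - 2)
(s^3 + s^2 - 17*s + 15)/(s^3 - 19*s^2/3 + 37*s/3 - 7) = 3*(s + 5)/(3*s - 7)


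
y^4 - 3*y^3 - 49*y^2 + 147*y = y*(y - 7)*(y - 3)*(y + 7)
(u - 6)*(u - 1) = u^2 - 7*u + 6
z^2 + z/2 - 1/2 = (z - 1/2)*(z + 1)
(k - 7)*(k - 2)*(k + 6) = k^3 - 3*k^2 - 40*k + 84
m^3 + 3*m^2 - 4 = (m - 1)*(m + 2)^2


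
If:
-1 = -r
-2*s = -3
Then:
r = 1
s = 3/2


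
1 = 1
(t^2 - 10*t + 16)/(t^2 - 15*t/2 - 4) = 2*(t - 2)/(2*t + 1)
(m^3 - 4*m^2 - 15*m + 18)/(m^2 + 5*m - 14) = (m^3 - 4*m^2 - 15*m + 18)/(m^2 + 5*m - 14)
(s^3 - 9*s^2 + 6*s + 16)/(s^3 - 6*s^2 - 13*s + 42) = (s^2 - 7*s - 8)/(s^2 - 4*s - 21)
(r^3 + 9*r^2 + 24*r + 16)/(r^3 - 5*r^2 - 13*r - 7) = (r^2 + 8*r + 16)/(r^2 - 6*r - 7)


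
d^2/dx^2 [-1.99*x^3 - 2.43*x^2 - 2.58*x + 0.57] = -11.94*x - 4.86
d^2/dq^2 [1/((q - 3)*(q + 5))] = 2*((q - 3)^2 + (q - 3)*(q + 5) + (q + 5)^2)/((q - 3)^3*(q + 5)^3)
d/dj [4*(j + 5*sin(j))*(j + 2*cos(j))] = -4*(j + 5*sin(j))*(2*sin(j) - 1) + 4*(j + 2*cos(j))*(5*cos(j) + 1)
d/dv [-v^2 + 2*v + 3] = 2 - 2*v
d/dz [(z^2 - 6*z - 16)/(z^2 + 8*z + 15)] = 2*(7*z^2 + 31*z + 19)/(z^4 + 16*z^3 + 94*z^2 + 240*z + 225)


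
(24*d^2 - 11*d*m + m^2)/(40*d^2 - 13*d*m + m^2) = (3*d - m)/(5*d - m)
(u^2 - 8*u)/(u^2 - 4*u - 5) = u*(8 - u)/(-u^2 + 4*u + 5)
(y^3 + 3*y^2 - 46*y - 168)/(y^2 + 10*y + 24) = y - 7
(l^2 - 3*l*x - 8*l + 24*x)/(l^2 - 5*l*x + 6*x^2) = (8 - l)/(-l + 2*x)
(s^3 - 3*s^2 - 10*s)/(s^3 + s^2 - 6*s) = (s^2 - 3*s - 10)/(s^2 + s - 6)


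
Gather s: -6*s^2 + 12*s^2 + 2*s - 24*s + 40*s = 6*s^2 + 18*s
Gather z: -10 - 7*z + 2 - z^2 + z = -z^2 - 6*z - 8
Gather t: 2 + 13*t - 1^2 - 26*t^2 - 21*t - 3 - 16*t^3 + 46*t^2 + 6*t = -16*t^3 + 20*t^2 - 2*t - 2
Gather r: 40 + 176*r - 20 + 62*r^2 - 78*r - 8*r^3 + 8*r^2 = -8*r^3 + 70*r^2 + 98*r + 20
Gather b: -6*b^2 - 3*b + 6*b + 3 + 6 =-6*b^2 + 3*b + 9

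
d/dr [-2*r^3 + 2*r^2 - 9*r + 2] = -6*r^2 + 4*r - 9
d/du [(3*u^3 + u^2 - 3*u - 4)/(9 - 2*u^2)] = (-6*u^4 + 75*u^2 + 2*u - 27)/(4*u^4 - 36*u^2 + 81)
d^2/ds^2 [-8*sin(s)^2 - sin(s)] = sin(s) - 16*cos(2*s)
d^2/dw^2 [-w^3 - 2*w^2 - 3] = -6*w - 4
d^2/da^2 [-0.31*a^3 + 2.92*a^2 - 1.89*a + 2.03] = 5.84 - 1.86*a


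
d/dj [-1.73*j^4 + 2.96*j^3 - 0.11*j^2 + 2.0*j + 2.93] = -6.92*j^3 + 8.88*j^2 - 0.22*j + 2.0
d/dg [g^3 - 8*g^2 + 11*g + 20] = 3*g^2 - 16*g + 11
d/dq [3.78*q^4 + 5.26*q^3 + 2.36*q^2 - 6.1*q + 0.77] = 15.12*q^3 + 15.78*q^2 + 4.72*q - 6.1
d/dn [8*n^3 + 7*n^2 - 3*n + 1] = 24*n^2 + 14*n - 3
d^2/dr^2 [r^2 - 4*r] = 2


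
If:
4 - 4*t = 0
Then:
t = 1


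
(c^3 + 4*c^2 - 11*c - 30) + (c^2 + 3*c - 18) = c^3 + 5*c^2 - 8*c - 48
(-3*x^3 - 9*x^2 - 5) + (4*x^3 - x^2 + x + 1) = x^3 - 10*x^2 + x - 4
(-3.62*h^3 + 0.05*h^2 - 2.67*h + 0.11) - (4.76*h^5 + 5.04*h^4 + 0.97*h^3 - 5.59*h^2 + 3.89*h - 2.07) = -4.76*h^5 - 5.04*h^4 - 4.59*h^3 + 5.64*h^2 - 6.56*h + 2.18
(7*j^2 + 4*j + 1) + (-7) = 7*j^2 + 4*j - 6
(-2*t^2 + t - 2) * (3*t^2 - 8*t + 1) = -6*t^4 + 19*t^3 - 16*t^2 + 17*t - 2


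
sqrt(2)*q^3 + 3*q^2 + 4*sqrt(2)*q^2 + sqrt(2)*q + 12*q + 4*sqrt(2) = (q + 4)*(q + sqrt(2))*(sqrt(2)*q + 1)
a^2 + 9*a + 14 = (a + 2)*(a + 7)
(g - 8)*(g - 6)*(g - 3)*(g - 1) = g^4 - 18*g^3 + 107*g^2 - 234*g + 144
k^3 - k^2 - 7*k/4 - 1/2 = (k - 2)*(k + 1/2)^2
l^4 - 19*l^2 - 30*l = l*(l - 5)*(l + 2)*(l + 3)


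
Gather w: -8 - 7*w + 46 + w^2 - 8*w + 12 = w^2 - 15*w + 50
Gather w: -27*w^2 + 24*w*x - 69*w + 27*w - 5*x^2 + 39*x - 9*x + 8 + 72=-27*w^2 + w*(24*x - 42) - 5*x^2 + 30*x + 80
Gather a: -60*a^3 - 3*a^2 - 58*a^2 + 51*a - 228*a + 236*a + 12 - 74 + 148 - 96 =-60*a^3 - 61*a^2 + 59*a - 10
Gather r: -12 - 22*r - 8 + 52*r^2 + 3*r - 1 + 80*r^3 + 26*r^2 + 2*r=80*r^3 + 78*r^2 - 17*r - 21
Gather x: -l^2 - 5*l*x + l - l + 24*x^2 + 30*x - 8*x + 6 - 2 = -l^2 + 24*x^2 + x*(22 - 5*l) + 4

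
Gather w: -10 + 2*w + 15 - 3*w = 5 - w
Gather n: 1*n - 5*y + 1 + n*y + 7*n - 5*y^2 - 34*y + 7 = n*(y + 8) - 5*y^2 - 39*y + 8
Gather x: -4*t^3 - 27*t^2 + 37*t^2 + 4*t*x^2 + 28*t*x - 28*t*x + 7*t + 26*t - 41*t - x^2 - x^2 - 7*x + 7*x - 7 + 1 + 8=-4*t^3 + 10*t^2 - 8*t + x^2*(4*t - 2) + 2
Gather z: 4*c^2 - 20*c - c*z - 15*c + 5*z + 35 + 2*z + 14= 4*c^2 - 35*c + z*(7 - c) + 49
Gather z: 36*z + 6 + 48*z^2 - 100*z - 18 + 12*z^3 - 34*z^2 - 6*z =12*z^3 + 14*z^2 - 70*z - 12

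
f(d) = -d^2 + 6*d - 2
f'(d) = 6 - 2*d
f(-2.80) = -26.64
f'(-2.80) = 11.60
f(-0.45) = -4.90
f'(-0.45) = 6.90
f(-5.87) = -71.68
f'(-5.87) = 17.74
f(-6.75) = -88.06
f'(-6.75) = 19.50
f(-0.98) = -8.84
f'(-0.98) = 7.96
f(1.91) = 5.81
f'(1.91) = 2.18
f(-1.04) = -9.32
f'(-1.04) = 8.08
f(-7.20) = -97.04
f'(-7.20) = 20.40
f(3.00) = 7.00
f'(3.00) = 0.00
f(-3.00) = -29.00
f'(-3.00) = 12.00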